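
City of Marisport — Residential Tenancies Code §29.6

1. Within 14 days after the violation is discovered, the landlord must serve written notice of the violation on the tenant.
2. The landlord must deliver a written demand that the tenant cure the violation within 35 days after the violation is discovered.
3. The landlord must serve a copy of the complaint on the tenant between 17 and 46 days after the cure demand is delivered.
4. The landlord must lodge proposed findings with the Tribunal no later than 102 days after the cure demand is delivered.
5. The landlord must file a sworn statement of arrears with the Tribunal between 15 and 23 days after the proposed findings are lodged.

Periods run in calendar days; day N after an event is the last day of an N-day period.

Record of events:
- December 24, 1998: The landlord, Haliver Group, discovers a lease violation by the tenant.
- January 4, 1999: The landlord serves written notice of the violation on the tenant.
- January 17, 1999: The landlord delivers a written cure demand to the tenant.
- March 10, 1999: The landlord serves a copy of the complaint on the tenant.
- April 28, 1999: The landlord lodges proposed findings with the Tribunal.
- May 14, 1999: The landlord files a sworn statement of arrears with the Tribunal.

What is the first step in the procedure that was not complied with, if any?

Step 1 — counting 14 days from December 24, 1998 (when the violation is discovered) gives a deadline of January 7, 1999; completed January 4, 1999, before the deadline.
Step 2 — counting 35 days from December 24, 1998 (when the violation is discovered) gives a deadline of January 28, 1999; done January 17, 1999 — timely.
Step 3 — 17 and 46 days from January 17, 1999 (when the cure demand is delivered) are February 3, 1999 and March 4, 1999 respectively; March 10, 1999 is 6 days past the end of the window.
Later steps need not be reached.

Step 3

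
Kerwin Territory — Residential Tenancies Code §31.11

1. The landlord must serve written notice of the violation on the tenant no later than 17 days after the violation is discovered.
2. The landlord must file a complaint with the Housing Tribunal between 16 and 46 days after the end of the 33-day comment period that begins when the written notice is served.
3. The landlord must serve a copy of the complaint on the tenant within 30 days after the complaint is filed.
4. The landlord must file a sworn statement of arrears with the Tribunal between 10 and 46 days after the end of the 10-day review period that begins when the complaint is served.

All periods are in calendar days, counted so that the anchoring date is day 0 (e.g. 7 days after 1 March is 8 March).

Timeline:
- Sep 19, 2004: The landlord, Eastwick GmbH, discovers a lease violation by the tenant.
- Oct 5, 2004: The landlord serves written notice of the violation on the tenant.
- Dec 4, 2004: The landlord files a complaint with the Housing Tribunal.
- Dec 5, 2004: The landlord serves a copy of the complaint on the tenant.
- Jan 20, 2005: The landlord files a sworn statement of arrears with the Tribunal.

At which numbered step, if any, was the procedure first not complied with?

(1) due by Sep 19, 2004 + 17 days = Oct 6, 2004; Oct 5, 2004 is within that limit.
(2) the permitted window runs from Nov 7, 2004 + 16 = Nov 23, 2004 to Nov 7, 2004 + 46 = Dec 23, 2004; done Dec 4, 2004, which is between those dates.
(3) due by Dec 4, 2004 + 30 days = Jan 3, 2005; done Dec 5, 2004 — timely.
(4) the permitted window runs from Dec 15, 2004 + 10 = Dec 25, 2004 to Dec 15, 2004 + 46 = Jan 30, 2005; done Jan 20, 2005 — within the window.

None — every step was satisfied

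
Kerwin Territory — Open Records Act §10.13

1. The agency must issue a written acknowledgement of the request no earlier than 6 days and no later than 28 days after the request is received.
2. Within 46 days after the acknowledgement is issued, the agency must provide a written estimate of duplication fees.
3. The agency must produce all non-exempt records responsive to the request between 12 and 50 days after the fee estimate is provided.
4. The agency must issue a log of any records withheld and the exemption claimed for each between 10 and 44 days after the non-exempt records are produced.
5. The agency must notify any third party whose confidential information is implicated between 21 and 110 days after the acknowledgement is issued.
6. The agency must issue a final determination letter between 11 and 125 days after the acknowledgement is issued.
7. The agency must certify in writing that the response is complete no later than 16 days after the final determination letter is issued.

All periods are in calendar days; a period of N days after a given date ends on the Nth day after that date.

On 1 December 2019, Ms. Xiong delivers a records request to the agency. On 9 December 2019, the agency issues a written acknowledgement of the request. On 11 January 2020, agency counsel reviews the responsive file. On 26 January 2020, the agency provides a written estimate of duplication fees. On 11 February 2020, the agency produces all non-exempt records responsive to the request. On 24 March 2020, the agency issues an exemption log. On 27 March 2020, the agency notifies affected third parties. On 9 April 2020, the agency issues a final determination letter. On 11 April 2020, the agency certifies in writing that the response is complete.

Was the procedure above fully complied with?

Step 1 — 6 and 28 days from 1 December 2019 (when the request is received) are 7 December 2019 and 29 December 2019 respectively; done 9 December 2019 — within the window.
Step 2 — counting 46 days from 9 December 2019 (when the acknowledgement is issued) gives a deadline of 24 January 2020; done 26 January 2020 — 2 days late.
Later steps need not be reached.

No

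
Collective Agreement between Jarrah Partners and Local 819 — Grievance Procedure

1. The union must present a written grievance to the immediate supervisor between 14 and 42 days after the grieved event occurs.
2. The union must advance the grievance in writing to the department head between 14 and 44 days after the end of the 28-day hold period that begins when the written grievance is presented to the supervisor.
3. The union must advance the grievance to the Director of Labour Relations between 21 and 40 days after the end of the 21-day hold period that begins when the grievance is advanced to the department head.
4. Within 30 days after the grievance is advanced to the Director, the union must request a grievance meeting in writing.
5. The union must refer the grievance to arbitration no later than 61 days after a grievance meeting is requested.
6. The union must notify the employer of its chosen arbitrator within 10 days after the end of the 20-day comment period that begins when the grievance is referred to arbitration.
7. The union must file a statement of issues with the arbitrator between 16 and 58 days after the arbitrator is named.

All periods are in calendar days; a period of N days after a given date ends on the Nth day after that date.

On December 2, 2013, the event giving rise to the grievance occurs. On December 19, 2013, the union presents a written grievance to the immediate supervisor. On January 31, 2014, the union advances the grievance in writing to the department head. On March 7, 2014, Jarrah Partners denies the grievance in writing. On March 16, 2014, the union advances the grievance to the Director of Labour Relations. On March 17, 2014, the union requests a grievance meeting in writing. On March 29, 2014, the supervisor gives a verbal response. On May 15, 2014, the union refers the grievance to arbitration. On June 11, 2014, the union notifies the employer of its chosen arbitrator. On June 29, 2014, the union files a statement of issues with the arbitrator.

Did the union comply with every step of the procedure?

Step 1 — 14 and 42 days from December 2, 2013 (when the grieved event occurs) are December 16, 2013 and January 13, 2014 respectively; December 19, 2013 falls inside that range.
Step 2 — 14 and 44 days from January 16, 2014 (end of the 28-day hold period, which began when the written grievance is presented to the supervisor on December 19, 2013) are January 30, 2014 and March 1, 2014 respectively; January 31, 2014 falls inside that range.
Step 3 — 21 and 40 days from February 21, 2014 (end of the 21-day hold period, which began when the grievance is advanced to the department head on January 31, 2014) are March 14, 2014 and April 2, 2014 respectively; done March 16, 2014, which is between those dates.
Step 4 — counting 30 days from March 16, 2014 (when the grievance is advanced to the Director) gives a deadline of April 15, 2014; March 17, 2014 is within that limit.
Step 5 — counting 61 days from March 17, 2014 (when a grievance meeting is requested) gives a deadline of May 17, 2014; May 15, 2014 is within that limit.
Step 6 — counting 10 days from June 4, 2014 (end of the 20-day comment period, which began when the grievance is referred to arbitration on May 15, 2014) gives a deadline of June 14, 2014; June 11, 2014 is within that limit.
Step 7 — 16 and 58 days from June 11, 2014 (when the arbitrator is named) are June 27, 2014 and August 8, 2014 respectively; June 29, 2014 falls inside that range.

Yes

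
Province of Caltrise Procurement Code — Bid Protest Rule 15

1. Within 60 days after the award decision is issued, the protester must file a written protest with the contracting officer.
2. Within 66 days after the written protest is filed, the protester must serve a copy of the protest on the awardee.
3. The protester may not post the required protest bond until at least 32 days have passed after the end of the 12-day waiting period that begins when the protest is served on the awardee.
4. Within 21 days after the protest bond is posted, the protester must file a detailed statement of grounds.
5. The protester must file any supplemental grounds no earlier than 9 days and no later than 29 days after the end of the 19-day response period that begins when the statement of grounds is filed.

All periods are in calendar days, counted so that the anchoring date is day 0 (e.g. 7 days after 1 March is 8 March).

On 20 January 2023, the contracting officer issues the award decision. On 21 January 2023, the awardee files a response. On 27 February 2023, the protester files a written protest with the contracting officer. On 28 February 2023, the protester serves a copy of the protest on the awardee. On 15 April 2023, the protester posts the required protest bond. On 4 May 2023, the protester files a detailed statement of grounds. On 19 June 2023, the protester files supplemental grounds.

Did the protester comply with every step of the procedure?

Yes

(1) due by 20 January 2023 + 60 days = 21 March 2023; completed 27 February 2023, before the deadline.
(2) due by 27 February 2023 + 66 days = 4 May 2023; completed 28 February 2023, before the deadline.
(3) permitted from 12 March 2023 + 32 days = 13 April 2023 onward; done 15 April 2023, after the minimum wait.
(4) due by 15 April 2023 + 21 days = 6 May 2023; completed 4 May 2023, before the deadline.
(5) the permitted window runs from 23 May 2023 + 9 = 1 June 2023 to 23 May 2023 + 29 = 21 June 2023; done 19 June 2023 — within the window.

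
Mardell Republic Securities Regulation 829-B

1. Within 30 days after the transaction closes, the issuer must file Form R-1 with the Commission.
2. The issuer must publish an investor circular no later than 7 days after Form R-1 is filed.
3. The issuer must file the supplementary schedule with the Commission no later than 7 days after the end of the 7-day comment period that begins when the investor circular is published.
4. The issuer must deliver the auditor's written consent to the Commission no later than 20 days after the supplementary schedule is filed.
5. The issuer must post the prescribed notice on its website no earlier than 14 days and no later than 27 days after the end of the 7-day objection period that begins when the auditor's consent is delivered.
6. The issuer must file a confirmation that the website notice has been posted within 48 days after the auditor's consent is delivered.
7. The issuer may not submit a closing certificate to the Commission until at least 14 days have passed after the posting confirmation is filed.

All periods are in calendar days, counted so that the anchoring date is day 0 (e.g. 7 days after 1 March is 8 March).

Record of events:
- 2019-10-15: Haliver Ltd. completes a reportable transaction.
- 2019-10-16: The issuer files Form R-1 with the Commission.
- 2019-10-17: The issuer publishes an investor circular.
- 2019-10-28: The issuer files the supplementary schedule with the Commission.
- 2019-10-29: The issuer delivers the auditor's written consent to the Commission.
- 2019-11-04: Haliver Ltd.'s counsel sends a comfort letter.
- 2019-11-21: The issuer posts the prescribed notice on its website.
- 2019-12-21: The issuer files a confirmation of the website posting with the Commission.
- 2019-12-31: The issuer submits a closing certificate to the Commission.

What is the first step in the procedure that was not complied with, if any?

Step 6

Step 1: 30 days after 2019-10-15 (when the transaction closes) is 2019-11-14; done 2019-10-16 — timely.
Step 2: 7 days after 2019-10-16 (when Form R-1 is filed) is 2019-10-23; completed 2019-10-17, before the deadline.
Step 3: 7 days after 2019-10-24 (end of the 7-day comment period, which began when the investor circular is published on 2019-10-17) is 2019-10-31; done 2019-10-28 — timely.
Step 4: 20 days after 2019-10-28 (when the supplementary schedule is filed) is 2019-11-17; completed 2019-10-29, before the deadline.
Step 5: the window is 14–27 days after 2019-11-05 (end of the 7-day objection period, which began when the auditor's consent is delivered on 2019-10-29), so 2019-11-19 through 2019-12-02; 2019-11-21 falls inside that range.
Step 6: 48 days after 2019-10-29 (when the auditor's consent is delivered) is 2019-12-16; not done until 2019-12-21, 5 days after the deadline.
No need to go further; step 6 was not satisfied.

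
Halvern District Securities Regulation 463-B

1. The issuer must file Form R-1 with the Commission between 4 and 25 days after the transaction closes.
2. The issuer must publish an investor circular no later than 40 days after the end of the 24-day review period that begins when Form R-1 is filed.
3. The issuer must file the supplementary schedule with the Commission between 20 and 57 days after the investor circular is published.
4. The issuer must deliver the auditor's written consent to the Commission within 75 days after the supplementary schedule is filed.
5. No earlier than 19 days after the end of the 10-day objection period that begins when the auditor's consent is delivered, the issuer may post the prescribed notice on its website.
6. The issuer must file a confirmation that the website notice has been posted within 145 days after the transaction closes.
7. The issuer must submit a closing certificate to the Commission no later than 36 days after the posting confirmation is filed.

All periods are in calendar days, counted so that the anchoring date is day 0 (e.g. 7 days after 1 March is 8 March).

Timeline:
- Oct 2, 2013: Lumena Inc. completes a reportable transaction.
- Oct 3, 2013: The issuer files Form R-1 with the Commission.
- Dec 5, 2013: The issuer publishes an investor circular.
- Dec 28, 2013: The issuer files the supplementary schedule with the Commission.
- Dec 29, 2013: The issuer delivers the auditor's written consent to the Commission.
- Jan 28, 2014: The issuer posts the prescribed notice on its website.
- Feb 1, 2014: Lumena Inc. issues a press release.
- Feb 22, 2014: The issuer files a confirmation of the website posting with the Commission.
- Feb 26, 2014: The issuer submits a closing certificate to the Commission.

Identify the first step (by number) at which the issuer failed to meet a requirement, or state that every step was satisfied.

Step 1 — 4 and 25 days from Oct 2, 2013 (when the transaction closes) are Oct 6, 2013 and Oct 27, 2013 respectively; done Oct 3, 2013 — 3 days before the window opened.
Later steps need not be reached.

Step 1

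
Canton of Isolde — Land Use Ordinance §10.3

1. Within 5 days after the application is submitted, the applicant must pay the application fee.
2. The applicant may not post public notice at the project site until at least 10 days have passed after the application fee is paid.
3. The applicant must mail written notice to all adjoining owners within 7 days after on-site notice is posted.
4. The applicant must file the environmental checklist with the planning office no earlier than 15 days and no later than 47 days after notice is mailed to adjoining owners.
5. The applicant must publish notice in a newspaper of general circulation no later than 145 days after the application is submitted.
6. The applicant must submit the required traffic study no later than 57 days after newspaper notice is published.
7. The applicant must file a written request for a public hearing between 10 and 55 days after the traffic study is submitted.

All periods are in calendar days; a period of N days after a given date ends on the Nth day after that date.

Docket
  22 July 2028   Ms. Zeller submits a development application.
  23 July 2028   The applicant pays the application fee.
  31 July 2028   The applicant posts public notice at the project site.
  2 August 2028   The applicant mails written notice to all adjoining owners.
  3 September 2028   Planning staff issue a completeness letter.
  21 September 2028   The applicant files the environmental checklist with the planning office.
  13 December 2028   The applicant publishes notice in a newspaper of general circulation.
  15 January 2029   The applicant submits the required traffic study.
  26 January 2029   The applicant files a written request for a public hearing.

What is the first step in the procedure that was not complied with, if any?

Step 2

Step 1: 5 days after 22 July 2028 (when the application is submitted) is 27 July 2028; completed 23 July 2028, before the deadline.
Step 2: the earliest permitted date is 10 days after 23 July 2028 (when the application fee is paid), i.e. 2 August 2028; acted on 31 July 2028, 2 days prematurely.
That is the first point of non-compliance.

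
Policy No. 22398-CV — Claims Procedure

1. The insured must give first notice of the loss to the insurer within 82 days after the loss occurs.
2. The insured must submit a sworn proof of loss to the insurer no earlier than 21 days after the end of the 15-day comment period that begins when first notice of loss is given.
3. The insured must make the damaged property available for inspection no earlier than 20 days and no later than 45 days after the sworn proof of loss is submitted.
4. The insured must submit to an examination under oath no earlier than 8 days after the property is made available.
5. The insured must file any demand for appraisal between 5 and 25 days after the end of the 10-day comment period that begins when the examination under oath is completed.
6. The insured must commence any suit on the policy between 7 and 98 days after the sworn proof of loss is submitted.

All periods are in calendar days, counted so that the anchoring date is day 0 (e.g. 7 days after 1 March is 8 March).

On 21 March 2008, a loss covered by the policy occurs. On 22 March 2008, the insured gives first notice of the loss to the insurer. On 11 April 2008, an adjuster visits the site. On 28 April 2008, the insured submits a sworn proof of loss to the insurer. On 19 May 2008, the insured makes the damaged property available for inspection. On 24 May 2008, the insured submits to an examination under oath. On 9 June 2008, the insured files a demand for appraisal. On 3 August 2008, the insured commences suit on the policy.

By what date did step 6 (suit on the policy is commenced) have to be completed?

Step 6 runs from 28 April 2008, when the sworn proof of loss is submitted. The window is 7–98 days after 28 April 2008; it closes on 4 August 2008.

4 August 2008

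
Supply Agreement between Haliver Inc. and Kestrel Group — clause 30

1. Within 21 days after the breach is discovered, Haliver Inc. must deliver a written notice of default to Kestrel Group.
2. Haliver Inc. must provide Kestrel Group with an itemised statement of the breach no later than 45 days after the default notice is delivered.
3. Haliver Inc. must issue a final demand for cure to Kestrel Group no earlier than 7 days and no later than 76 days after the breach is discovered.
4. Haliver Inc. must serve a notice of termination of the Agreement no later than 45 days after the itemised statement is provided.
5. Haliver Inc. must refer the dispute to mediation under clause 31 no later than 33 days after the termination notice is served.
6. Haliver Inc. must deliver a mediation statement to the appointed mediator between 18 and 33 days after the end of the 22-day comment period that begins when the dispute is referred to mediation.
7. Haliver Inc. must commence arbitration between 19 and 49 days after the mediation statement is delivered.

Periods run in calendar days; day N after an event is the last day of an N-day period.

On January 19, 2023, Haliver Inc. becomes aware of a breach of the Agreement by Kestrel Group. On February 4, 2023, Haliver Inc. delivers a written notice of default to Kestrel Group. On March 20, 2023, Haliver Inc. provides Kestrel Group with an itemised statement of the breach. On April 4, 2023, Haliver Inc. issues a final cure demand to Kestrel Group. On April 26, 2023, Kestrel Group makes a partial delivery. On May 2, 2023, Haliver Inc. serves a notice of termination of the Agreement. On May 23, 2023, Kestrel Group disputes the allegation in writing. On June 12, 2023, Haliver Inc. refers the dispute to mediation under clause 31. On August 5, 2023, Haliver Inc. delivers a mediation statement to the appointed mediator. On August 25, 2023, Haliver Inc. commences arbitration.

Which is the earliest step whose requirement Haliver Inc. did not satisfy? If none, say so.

Step 1: 21 days after January 19, 2023 (when the breach is discovered) is February 9, 2023; done February 4, 2023 — timely.
Step 2: 45 days after February 4, 2023 (when the default notice is delivered) is March 21, 2023; March 20, 2023 is within that limit.
Step 3: the window is 7–76 days after January 19, 2023 (when the breach is discovered), so January 26, 2023 through April 5, 2023; done April 4, 2023 — within the window.
Step 4: 45 days after March 20, 2023 (when the itemised statement is provided) is May 4, 2023; done May 2, 2023 — timely.
Step 5: 33 days after May 2, 2023 (when the termination notice is served) is June 4, 2023; done June 12, 2023 — 8 days late.

Step 5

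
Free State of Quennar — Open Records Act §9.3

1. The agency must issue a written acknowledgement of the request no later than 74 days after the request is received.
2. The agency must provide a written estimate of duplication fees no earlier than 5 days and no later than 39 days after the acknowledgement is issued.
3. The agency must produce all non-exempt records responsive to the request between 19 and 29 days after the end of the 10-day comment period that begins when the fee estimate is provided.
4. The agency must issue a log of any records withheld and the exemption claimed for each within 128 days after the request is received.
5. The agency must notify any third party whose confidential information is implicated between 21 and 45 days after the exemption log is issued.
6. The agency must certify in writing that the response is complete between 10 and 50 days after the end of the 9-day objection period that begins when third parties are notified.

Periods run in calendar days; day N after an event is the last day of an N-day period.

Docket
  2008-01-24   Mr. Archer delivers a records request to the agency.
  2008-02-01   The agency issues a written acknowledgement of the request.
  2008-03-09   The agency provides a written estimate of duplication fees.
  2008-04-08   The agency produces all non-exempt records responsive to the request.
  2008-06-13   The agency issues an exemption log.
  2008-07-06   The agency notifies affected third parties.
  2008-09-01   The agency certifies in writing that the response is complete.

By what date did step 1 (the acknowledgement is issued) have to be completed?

Step 1 runs from 2008-01-24, when the request is received. 74 days after 2008-01-24 is 2008-04-07.

2008-04-07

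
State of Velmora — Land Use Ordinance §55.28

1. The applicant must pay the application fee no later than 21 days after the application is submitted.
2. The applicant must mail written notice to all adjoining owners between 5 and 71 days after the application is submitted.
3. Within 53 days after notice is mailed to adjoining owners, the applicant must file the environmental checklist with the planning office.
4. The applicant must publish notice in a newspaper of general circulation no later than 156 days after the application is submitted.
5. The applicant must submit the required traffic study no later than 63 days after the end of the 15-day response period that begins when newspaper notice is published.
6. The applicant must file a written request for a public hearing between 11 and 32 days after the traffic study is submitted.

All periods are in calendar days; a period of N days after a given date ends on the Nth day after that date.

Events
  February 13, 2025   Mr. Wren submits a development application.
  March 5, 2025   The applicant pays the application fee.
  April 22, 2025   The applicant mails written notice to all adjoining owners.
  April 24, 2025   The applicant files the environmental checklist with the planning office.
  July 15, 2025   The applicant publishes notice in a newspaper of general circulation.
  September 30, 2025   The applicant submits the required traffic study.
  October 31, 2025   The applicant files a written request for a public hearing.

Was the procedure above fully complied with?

(1) due by February 13, 2025 + 21 days = March 6, 2025; March 5, 2025 is within that limit.
(2) the permitted window runs from February 13, 2025 + 5 = February 18, 2025 to February 13, 2025 + 71 = April 25, 2025; done April 22, 2025, which is between those dates.
(3) due by April 22, 2025 + 53 days = June 14, 2025; April 24, 2025 is within that limit.
(4) due by February 13, 2025 + 156 days = July 19, 2025; July 15, 2025 is within that limit.
(5) due by July 30, 2025 + 63 days = October 1, 2025; completed September 30, 2025, before the deadline.
(6) the permitted window runs from September 30, 2025 + 11 = October 11, 2025 to September 30, 2025 + 32 = November 1, 2025; done October 31, 2025, which is between those dates.

Yes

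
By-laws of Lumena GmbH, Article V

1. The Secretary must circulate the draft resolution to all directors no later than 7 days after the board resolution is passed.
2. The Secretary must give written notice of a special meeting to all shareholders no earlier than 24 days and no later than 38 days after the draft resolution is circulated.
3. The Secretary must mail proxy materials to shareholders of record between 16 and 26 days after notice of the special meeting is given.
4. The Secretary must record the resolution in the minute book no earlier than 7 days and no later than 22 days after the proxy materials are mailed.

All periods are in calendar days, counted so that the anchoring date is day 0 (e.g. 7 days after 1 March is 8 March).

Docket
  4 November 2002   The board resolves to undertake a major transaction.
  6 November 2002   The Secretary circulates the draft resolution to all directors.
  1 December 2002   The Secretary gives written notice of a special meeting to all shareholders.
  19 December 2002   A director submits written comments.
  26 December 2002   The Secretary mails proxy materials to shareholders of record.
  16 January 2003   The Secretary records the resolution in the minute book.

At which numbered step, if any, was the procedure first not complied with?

None — every step was satisfied

Step 1: 7 days after 4 November 2002 (when the board resolution is passed) is 11 November 2002; 6 November 2002 is within that limit.
Step 2: the window is 24–38 days after 6 November 2002 (when the draft resolution is circulated), so 30 November 2002 through 14 December 2002; done 1 December 2002 — within the window.
Step 3: the window is 16–26 days after 1 December 2002 (when notice of the special meeting is given), so 17 December 2002 through 27 December 2002; done 26 December 2002 — within the window.
Step 4: the window is 7–22 days after 26 December 2002 (when the proxy materials are mailed), so 2 January 2003 through 17 January 2003; done 16 January 2003, which is between those dates.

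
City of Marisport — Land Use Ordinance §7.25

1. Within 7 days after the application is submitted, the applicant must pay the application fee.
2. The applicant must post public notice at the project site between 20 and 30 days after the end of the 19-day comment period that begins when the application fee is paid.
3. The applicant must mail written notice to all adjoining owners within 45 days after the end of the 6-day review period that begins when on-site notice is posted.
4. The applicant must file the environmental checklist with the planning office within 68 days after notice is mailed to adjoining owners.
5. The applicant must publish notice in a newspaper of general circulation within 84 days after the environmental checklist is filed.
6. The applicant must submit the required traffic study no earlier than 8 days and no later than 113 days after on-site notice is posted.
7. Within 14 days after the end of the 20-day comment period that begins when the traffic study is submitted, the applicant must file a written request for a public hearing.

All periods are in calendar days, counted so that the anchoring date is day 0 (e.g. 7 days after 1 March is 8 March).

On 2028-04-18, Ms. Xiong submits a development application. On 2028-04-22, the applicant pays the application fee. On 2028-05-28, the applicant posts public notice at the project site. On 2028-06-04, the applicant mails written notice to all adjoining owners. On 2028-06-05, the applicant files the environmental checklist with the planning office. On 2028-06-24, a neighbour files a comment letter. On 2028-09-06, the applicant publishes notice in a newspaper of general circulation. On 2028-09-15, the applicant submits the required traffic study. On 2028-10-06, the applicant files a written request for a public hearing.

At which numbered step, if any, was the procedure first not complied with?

Step 2

(1) due by 2028-04-18 + 7 days = 2028-04-25; done 2028-04-22 — timely.
(2) the permitted window runs from 2028-05-11 + 20 = 2028-05-31 to 2028-05-11 + 30 = 2028-06-10; 2028-05-28 is 3 days too early.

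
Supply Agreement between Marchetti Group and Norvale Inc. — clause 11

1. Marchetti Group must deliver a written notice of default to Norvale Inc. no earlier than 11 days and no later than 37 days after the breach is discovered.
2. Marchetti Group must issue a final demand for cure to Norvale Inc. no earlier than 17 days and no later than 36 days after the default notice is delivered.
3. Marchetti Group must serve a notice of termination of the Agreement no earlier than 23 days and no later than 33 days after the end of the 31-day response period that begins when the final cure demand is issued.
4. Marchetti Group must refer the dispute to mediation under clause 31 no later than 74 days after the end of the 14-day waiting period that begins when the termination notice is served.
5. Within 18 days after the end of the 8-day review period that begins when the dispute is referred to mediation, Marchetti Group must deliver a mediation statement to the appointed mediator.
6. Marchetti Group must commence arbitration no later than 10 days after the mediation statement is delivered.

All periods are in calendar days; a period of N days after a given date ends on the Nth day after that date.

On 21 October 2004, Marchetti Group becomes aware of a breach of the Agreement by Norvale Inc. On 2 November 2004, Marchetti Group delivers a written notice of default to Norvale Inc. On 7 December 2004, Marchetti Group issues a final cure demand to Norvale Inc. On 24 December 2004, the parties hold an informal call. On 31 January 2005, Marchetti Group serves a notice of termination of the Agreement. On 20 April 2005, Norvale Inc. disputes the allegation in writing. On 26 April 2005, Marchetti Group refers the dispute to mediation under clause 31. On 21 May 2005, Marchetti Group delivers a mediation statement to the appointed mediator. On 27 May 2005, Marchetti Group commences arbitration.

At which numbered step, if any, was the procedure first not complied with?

Step 1 — 11 and 37 days from 21 October 2004 (when the breach is discovered) are 1 November 2004 and 27 November 2004 respectively; done 2 November 2004, which is between those dates.
Step 2 — 17 and 36 days from 2 November 2004 (when the default notice is delivered) are 19 November 2004 and 8 December 2004 respectively; done 7 December 2004, which is between those dates.
Step 3 — 23 and 33 days from 7 January 2005 (end of the 31-day response period, which began when the final cure demand is issued on 7 December 2004) are 30 January 2005 and 9 February 2005 respectively; 31 January 2005 falls inside that range.
Step 4 — counting 74 days from 14 February 2005 (end of the 14-day waiting period, which began when the termination notice is served on 31 January 2005) gives a deadline of 29 April 2005; 26 April 2005 is within that limit.
Step 5 — counting 18 days from 4 May 2005 (end of the 8-day review period, which began when the dispute is referred to mediation on 26 April 2005) gives a deadline of 22 May 2005; done 21 May 2005 — timely.
Step 6 — counting 10 days from 21 May 2005 (when the mediation statement is delivered) gives a deadline of 31 May 2005; 27 May 2005 is within that limit.

None — every step was satisfied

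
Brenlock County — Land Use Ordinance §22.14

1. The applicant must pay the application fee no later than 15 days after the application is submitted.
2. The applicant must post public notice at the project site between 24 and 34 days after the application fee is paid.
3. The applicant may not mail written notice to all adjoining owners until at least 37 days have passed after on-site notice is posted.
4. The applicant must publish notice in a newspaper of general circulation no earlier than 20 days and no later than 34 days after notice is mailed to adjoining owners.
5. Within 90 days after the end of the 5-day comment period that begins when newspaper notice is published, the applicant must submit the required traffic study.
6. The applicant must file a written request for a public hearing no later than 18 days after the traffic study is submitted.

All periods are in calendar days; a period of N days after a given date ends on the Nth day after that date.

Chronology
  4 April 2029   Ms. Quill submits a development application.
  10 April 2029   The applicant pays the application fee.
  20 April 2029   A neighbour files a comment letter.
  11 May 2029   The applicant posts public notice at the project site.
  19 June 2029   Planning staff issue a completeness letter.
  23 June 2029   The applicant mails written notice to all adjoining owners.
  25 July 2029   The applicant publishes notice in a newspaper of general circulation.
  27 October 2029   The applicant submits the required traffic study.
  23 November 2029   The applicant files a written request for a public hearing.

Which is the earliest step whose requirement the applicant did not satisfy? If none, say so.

Step 6

Step 1 — counting 15 days from 4 April 2029 (when the application is submitted) gives a deadline of 19 April 2029; done 10 April 2029 — timely.
Step 2 — 24 and 34 days from 10 April 2029 (when the application fee is paid) are 4 May 2029 and 14 May 2029 respectively; 11 May 2029 falls inside that range.
Step 3 — must wait 37 days from 11 May 2029 (when on-site notice is posted), so not before 17 June 2029; done 23 June 2029, after the minimum wait.
Step 4 — 20 and 34 days from 23 June 2029 (when notice is mailed to adjoining owners) are 13 July 2029 and 27 July 2029 respectively; done 25 July 2029, which is between those dates.
Step 5 — counting 90 days from 30 July 2029 (end of the 5-day comment period, which began when newspaper notice is published on 25 July 2029) gives a deadline of 28 October 2029; completed 27 October 2029, before the deadline.
Step 6 — counting 18 days from 27 October 2029 (when the traffic study is submitted) gives a deadline of 14 November 2029; done 23 November 2029 — 9 days late.
The analysis stops there.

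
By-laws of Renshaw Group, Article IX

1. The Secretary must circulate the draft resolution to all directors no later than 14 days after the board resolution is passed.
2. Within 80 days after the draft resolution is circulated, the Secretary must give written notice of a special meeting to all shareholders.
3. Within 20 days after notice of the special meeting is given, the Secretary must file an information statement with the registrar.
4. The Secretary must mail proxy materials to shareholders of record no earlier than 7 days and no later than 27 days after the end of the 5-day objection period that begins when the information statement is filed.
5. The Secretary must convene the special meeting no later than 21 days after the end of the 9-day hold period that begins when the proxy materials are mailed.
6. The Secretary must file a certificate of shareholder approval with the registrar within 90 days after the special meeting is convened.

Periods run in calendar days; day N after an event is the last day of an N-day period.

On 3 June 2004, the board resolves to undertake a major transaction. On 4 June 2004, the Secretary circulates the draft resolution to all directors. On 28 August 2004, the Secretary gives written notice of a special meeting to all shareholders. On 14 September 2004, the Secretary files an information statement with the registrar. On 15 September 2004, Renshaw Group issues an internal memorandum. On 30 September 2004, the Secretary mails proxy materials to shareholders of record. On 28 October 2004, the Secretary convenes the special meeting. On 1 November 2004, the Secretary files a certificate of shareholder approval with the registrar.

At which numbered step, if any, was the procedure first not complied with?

Step 2

Step 1 — counting 14 days from 3 June 2004 (when the board resolution is passed) gives a deadline of 17 June 2004; completed 4 June 2004, before the deadline.
Step 2 — counting 80 days from 4 June 2004 (when the draft resolution is circulated) gives a deadline of 23 August 2004; done 28 August 2004 — 5 days late.
The analysis stops there.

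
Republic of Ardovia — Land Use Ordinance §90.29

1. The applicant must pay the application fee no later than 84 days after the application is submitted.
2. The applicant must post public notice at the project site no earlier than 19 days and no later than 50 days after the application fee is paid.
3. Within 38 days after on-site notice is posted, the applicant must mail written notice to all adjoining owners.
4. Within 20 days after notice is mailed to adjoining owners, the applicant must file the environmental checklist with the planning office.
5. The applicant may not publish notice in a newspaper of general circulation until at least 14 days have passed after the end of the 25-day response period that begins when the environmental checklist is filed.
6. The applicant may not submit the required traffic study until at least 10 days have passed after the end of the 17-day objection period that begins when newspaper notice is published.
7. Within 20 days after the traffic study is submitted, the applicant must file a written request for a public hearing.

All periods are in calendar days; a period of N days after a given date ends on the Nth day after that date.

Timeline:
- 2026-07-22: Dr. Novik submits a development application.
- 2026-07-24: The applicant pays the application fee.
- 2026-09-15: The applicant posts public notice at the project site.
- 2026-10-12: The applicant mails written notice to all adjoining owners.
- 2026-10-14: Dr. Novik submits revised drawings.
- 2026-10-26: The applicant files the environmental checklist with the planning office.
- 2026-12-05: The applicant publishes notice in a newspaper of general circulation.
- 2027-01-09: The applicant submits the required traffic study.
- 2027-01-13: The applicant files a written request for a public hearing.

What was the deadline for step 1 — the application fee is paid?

Step 1 runs from 2026-07-22, when the application is submitted. 84 days after 2026-07-22 is 2026-10-14.

2026-10-14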